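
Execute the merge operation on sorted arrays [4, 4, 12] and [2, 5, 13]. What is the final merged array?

Merging process:

Compare 4 vs 2: take 2 from right. Merged: [2]
Compare 4 vs 5: take 4 from left. Merged: [2, 4]
Compare 4 vs 5: take 4 from left. Merged: [2, 4, 4]
Compare 12 vs 5: take 5 from right. Merged: [2, 4, 4, 5]
Compare 12 vs 13: take 12 from left. Merged: [2, 4, 4, 5, 12]
Append remaining from right: [13]. Merged: [2, 4, 4, 5, 12, 13]

Final merged array: [2, 4, 4, 5, 12, 13]
Total comparisons: 5

The merged array is [2, 4, 4, 5, 12, 13], requiring 5 comparisons. The merge step runs in O(n) time where n is the total number of elements.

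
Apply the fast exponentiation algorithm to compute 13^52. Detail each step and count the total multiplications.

Computing 13^52 by squaring (build up from 13^1; each line after the first costs one multiplication):

13^1 = 13
13^2 = (13^1)^2 = 13^2 = 169
13^3 = 13 * 13^2 = 13 * 169 = 2197
13^6 = (13^3)^2 = 2197^2 = 4826809
13^12 = (13^6)^2 = 4826809^2 = 23298085122481
13^13 = 13 * 13^12 = 13 * 23298085122481 = 302875106592253
13^26 = (13^13)^2 = 302875106592253^2 = 91733330193268616658399616009
13^52 = (13^26)^2 = 91733330193268616658399616009^2 = 8415003868347247618489696679505181495471801448798649088081

Result: 8415003868347247618489696679505181495471801448798649088081
Multiplications needed: 7 (7 lines after 13^1)

13^52 = 8415003868347247618489696679505181495471801448798649088081. Using exponentiation by squaring, this requires 7 multiplications. The key idea: if the exponent is even, square the half-power; if odd, multiply by the base once.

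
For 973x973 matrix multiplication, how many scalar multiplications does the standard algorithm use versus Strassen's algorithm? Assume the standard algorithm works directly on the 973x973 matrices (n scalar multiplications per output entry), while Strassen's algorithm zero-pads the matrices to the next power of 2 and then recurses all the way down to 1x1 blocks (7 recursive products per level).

Matrix multiplication for 973x973 matrices:

Strassen's algorithm requires power-of-2 dimensions. Pad 973x973 to 1024x1024 (next power of 2).

Standard algorithm: 973^3 = 921167317 multiplications
Strassen's algorithm: 7^(log2(1024)) = 7^10 = 282475249 multiplications
Savings: 921167317 - 282475249 = 638692068 multiplications

Standard: 921167317 multiplications (973^3). Strassen: 282475249 multiplications (7^10, after padding to 1024x1024). Strassen reduces 8 recursive multiplications to 7 at each level.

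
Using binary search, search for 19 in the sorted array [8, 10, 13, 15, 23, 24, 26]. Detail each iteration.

Binary search for 19 in [8, 10, 13, 15, 23, 24, 26]:

lo=0, hi=6, mid=3, arr[mid]=15 -> 15 < 19, search right half
lo=4, hi=6, mid=5, arr[mid]=24 -> 24 > 19, search left half
lo=4, hi=4, mid=4, arr[mid]=23 -> 23 > 19, search left half
lo=4 > hi=3, target 19 not found

Binary search determines that 19 is not in the array after 3 comparisons. The search space was exhausted without finding the target.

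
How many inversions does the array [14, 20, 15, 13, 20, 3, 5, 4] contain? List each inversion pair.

Finding inversions in [14, 20, 15, 13, 20, 3, 5, 4]:

(0, 3): arr[0]=14 > arr[3]=13
(0, 5): arr[0]=14 > arr[5]=3
(0, 6): arr[0]=14 > arr[6]=5
(0, 7): arr[0]=14 > arr[7]=4
(1, 2): arr[1]=20 > arr[2]=15
(1, 3): arr[1]=20 > arr[3]=13
(1, 5): arr[1]=20 > arr[5]=3
(1, 6): arr[1]=20 > arr[6]=5
(1, 7): arr[1]=20 > arr[7]=4
(2, 3): arr[2]=15 > arr[3]=13
(2, 5): arr[2]=15 > arr[5]=3
(2, 6): arr[2]=15 > arr[6]=5
(2, 7): arr[2]=15 > arr[7]=4
(3, 5): arr[3]=13 > arr[5]=3
(3, 6): arr[3]=13 > arr[6]=5
(3, 7): arr[3]=13 > arr[7]=4
(4, 5): arr[4]=20 > arr[5]=3
(4, 6): arr[4]=20 > arr[6]=5
(4, 7): arr[4]=20 > arr[7]=4
(6, 7): arr[6]=5 > arr[7]=4

Total inversions: 20

The array has 20 inversion(s): (0,3), (0,5), (0,6), (0,7), (1,2), (1,3), (1,5), (1,6), (1,7), (2,3), (2,5), (2,6), (2,7), (3,5), (3,6), (3,7), (4,5), (4,6), (4,7), (6,7). Each pair (i,j) satisfies i < j and arr[i] > arr[j].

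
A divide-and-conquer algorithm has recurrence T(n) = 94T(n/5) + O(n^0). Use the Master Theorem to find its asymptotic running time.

Master Theorem for T(n) = 94T(n/5) + O(n^0):

a = 94, b = 5, c = 0
log_b(a) = log_5(94) = 2.8229

Case 1: c = 0 < log_5(94) = 2.8229
T(n) = O(n^(log_5 94))

For T(n) = 94T(n/5) + O(n^0): log_5(94) = 2.8229. This is Case 1 of the Master Theorem (c < log_b(a), work dominated by leaves), giving O(n^(log_5 94)).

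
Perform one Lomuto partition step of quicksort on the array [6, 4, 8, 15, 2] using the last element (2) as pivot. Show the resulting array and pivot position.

Lomuto partition with pivot = 2:

Initial array: [6, 4, 8, 15, 2]

arr[0]=6 > 2: no swap
arr[1]=4 > 2: no swap
arr[2]=8 > 2: no swap
arr[3]=15 > 2: no swap

Place pivot at position 0: [2, 4, 8, 15, 6]
Pivot position: 0

After partitioning with pivot 2, the array becomes [2, 4, 8, 15, 6]. The pivot is placed at index 0. All elements to the left of the pivot are <= 2, and all elements to the right are > 2.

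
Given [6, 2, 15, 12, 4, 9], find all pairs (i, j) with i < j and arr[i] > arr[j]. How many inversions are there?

Finding inversions in [6, 2, 15, 12, 4, 9]:

(0, 1): arr[0]=6 > arr[1]=2
(0, 4): arr[0]=6 > arr[4]=4
(2, 3): arr[2]=15 > arr[3]=12
(2, 4): arr[2]=15 > arr[4]=4
(2, 5): arr[2]=15 > arr[5]=9
(3, 4): arr[3]=12 > arr[4]=4
(3, 5): arr[3]=12 > arr[5]=9

Total inversions: 7

The array has 7 inversion(s): (0,1), (0,4), (2,3), (2,4), (2,5), (3,4), (3,5). Each pair (i,j) satisfies i < j and arr[i] > arr[j].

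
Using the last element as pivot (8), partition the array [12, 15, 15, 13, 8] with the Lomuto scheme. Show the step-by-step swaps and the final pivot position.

Lomuto partition with pivot = 8:

Initial array: [12, 15, 15, 13, 8]

arr[0]=12 > 8: no swap
arr[1]=15 > 8: no swap
arr[2]=15 > 8: no swap
arr[3]=13 > 8: no swap

Place pivot at position 0: [8, 15, 15, 13, 12]
Pivot position: 0

After partitioning with pivot 8, the array becomes [8, 15, 15, 13, 12]. The pivot is placed at index 0. All elements to the left of the pivot are <= 8, and all elements to the right are > 8.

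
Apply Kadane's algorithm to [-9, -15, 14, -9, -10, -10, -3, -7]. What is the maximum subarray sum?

Using Kadane's algorithm on [-9, -15, 14, -9, -10, -10, -3, -7]:

Scanning through the array:
Position 1 (value -15): max_ending_here = -15, max_so_far = -9
Position 2 (value 14): max_ending_here = 14, max_so_far = 14
Position 3 (value -9): max_ending_here = 5, max_so_far = 14
Position 4 (value -10): max_ending_here = -5, max_so_far = 14
Position 5 (value -10): max_ending_here = -10, max_so_far = 14
Position 6 (value -3): max_ending_here = -3, max_so_far = 14
Position 7 (value -7): max_ending_here = -7, max_so_far = 14

Maximum subarray: [14]
Maximum sum: 14

The maximum subarray is [14] with sum 14. This subarray runs from index 2 to index 2.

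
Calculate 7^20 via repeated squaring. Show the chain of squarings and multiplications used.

Computing 7^20 by squaring (build up from 7^1; each line after the first costs one multiplication):

7^1 = 7
7^2 = (7^1)^2 = 7^2 = 49
7^4 = (7^2)^2 = 49^2 = 2401
7^5 = 7 * 7^4 = 7 * 2401 = 16807
7^10 = (7^5)^2 = 16807^2 = 282475249
7^20 = (7^10)^2 = 282475249^2 = 79792266297612001

Result: 79792266297612001
Multiplications needed: 5 (5 lines after 7^1)

7^20 = 79792266297612001. Using exponentiation by squaring, this requires 5 multiplications. The key idea: if the exponent is even, square the half-power; if odd, multiply by the base once.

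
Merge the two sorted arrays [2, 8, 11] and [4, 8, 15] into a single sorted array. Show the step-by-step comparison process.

Merging process:

Compare 2 vs 4: take 2 from left. Merged: [2]
Compare 8 vs 4: take 4 from right. Merged: [2, 4]
Compare 8 vs 8: take 8 from left. Merged: [2, 4, 8]
Compare 11 vs 8: take 8 from right. Merged: [2, 4, 8, 8]
Compare 11 vs 15: take 11 from left. Merged: [2, 4, 8, 8, 11]
Append remaining from right: [15]. Merged: [2, 4, 8, 8, 11, 15]

Final merged array: [2, 4, 8, 8, 11, 15]
Total comparisons: 5

The merged array is [2, 4, 8, 8, 11, 15], requiring 5 comparisons. The merge step runs in O(n) time where n is the total number of elements.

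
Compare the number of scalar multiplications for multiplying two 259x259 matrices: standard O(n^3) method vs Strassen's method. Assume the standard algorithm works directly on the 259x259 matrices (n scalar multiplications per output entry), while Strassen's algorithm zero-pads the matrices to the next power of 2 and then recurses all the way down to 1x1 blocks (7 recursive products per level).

Matrix multiplication for 259x259 matrices:

Strassen's algorithm requires power-of-2 dimensions. Pad 259x259 to 512x512 (next power of 2).

Standard algorithm: 259^3 = 17373979 multiplications
Strassen's algorithm: 7^(log2(512)) = 7^9 = 40353607 multiplications
Difference: 17373979 - 40353607 = -22979628 (Strassen uses MORE here due to padding overhead — for small or just-over-power-of-2 n, padding can outweigh the per-level savings)

Standard: 17373979 multiplications (259^3). Strassen: 40353607 multiplications (7^9, after padding to 512x512). Strassen reduces 8 recursive multiplications to 7 at each level.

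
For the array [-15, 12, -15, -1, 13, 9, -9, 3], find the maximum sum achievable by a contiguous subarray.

Using Kadane's algorithm on [-15, 12, -15, -1, 13, 9, -9, 3]:

Scanning through the array:
Position 1 (value 12): max_ending_here = 12, max_so_far = 12
Position 2 (value -15): max_ending_here = -3, max_so_far = 12
Position 3 (value -1): max_ending_here = -1, max_so_far = 12
Position 4 (value 13): max_ending_here = 13, max_so_far = 13
Position 5 (value 9): max_ending_here = 22, max_so_far = 22
Position 6 (value -9): max_ending_here = 13, max_so_far = 22
Position 7 (value 3): max_ending_here = 16, max_so_far = 22

Maximum subarray: [13, 9]
Maximum sum: 22

The maximum subarray is [13, 9] with sum 22. This subarray runs from index 4 to index 5.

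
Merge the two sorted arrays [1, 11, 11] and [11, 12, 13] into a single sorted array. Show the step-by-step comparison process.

Merging process:

Compare 1 vs 11: take 1 from left. Merged: [1]
Compare 11 vs 11: take 11 from left. Merged: [1, 11]
Compare 11 vs 11: take 11 from left. Merged: [1, 11, 11]
Append remaining from right: [11, 12, 13]. Merged: [1, 11, 11, 11, 12, 13]

Final merged array: [1, 11, 11, 11, 12, 13]
Total comparisons: 3

The merged array is [1, 11, 11, 11, 12, 13], requiring 3 comparisons. The merge step runs in O(n) time where n is the total number of elements.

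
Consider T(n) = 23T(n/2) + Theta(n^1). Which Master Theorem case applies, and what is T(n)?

Master Theorem for T(n) = 23T(n/2) + O(n^1):

a = 23, b = 2, c = 1
log_b(a) = log_2(23) = 4.5236

Case 1: c = 1 < log_2(23) = 4.5236
T(n) = O(n^(log_2 23))

For T(n) = 23T(n/2) + O(n^1): log_2(23) = 4.5236. This is Case 1 of the Master Theorem (c < log_b(a), work dominated by leaves), giving O(n^(log_2 23)).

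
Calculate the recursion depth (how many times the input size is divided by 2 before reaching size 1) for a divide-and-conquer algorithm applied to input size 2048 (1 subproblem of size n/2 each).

For divide and conquer with division factor 2:

Problem sizes at each level:
Level 0: 2048
Level 1: 1024
Level 2: 512
Level 3: 256
Level 4: 128
Level 5: 64
Level 6: 32
Level 7: 16
Level 8: 8
Level 9: 4
Level 10: 2
Level 11: 1

The root is level 0 and the size-1 base case is level 11 (the tree spans levels 0 through 11, i.e. 12 levels counting the root), so the depth is the number of divisions: log_2(2048) = 11

The recursion tree depth is log_2(2048) = 11. At each level, the problem size is divided by 2, so it takes 11 divisions to reduce to a base case of size 1. The algorithm makes 1 recursive call at each level.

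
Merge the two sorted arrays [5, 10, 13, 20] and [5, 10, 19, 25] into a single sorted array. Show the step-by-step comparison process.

Merging process:

Compare 5 vs 5: take 5 from left. Merged: [5]
Compare 10 vs 5: take 5 from right. Merged: [5, 5]
Compare 10 vs 10: take 10 from left. Merged: [5, 5, 10]
Compare 13 vs 10: take 10 from right. Merged: [5, 5, 10, 10]
Compare 13 vs 19: take 13 from left. Merged: [5, 5, 10, 10, 13]
Compare 20 vs 19: take 19 from right. Merged: [5, 5, 10, 10, 13, 19]
Compare 20 vs 25: take 20 from left. Merged: [5, 5, 10, 10, 13, 19, 20]
Append remaining from right: [25]. Merged: [5, 5, 10, 10, 13, 19, 20, 25]

Final merged array: [5, 5, 10, 10, 13, 19, 20, 25]
Total comparisons: 7

The merged array is [5, 5, 10, 10, 13, 19, 20, 25], requiring 7 comparisons. The merge step runs in O(n) time where n is the total number of elements.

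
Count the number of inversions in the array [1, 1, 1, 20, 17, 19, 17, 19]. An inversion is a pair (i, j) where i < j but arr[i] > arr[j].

Finding inversions in [1, 1, 1, 20, 17, 19, 17, 19]:

(3, 4): arr[3]=20 > arr[4]=17
(3, 5): arr[3]=20 > arr[5]=19
(3, 6): arr[3]=20 > arr[6]=17
(3, 7): arr[3]=20 > arr[7]=19
(5, 6): arr[5]=19 > arr[6]=17

Total inversions: 5

The array has 5 inversion(s): (3,4), (3,5), (3,6), (3,7), (5,6). Each pair (i,j) satisfies i < j and arr[i] > arr[j].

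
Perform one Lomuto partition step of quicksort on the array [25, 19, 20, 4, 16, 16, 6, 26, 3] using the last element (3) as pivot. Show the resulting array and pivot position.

Lomuto partition with pivot = 3:

Initial array: [25, 19, 20, 4, 16, 16, 6, 26, 3]

arr[0]=25 > 3: no swap
arr[1]=19 > 3: no swap
arr[2]=20 > 3: no swap
arr[3]=4 > 3: no swap
arr[4]=16 > 3: no swap
arr[5]=16 > 3: no swap
arr[6]=6 > 3: no swap
arr[7]=26 > 3: no swap

Place pivot at position 0: [3, 19, 20, 4, 16, 16, 6, 26, 25]
Pivot position: 0

After partitioning with pivot 3, the array becomes [3, 19, 20, 4, 16, 16, 6, 26, 25]. The pivot is placed at index 0. All elements to the left of the pivot are <= 3, and all elements to the right are > 3.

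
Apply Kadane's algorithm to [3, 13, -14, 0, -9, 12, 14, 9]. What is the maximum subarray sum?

Using Kadane's algorithm on [3, 13, -14, 0, -9, 12, 14, 9]:

Scanning through the array:
Position 1 (value 13): max_ending_here = 16, max_so_far = 16
Position 2 (value -14): max_ending_here = 2, max_so_far = 16
Position 3 (value 0): max_ending_here = 2, max_so_far = 16
Position 4 (value -9): max_ending_here = -7, max_so_far = 16
Position 5 (value 12): max_ending_here = 12, max_so_far = 16
Position 6 (value 14): max_ending_here = 26, max_so_far = 26
Position 7 (value 9): max_ending_here = 35, max_so_far = 35

Maximum subarray: [12, 14, 9]
Maximum sum: 35

The maximum subarray is [12, 14, 9] with sum 35. This subarray runs from index 5 to index 7.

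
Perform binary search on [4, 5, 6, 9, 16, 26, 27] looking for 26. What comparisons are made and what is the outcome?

Binary search for 26 in [4, 5, 6, 9, 16, 26, 27]:

lo=0, hi=6, mid=3, arr[mid]=9 -> 9 < 26, search right half
lo=4, hi=6, mid=5, arr[mid]=26 -> Found target at index 5!

Binary search finds 26 at index 5 after 2 comparisons. The search repeatedly halves the search space by comparing with the middle element.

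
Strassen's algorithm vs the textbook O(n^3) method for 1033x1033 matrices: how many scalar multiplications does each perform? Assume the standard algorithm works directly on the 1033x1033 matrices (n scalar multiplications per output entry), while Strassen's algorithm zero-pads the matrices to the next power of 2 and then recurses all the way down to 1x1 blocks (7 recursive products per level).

Matrix multiplication for 1033x1033 matrices:

Strassen's algorithm requires power-of-2 dimensions. Pad 1033x1033 to 2048x2048 (next power of 2).

Standard algorithm: 1033^3 = 1102302937 multiplications
Strassen's algorithm: 7^(log2(2048)) = 7^11 = 1977326743 multiplications
Difference: 1102302937 - 1977326743 = -875023806 (Strassen uses MORE here due to padding overhead — for small or just-over-power-of-2 n, padding can outweigh the per-level savings)

Standard: 1102302937 multiplications (1033^3). Strassen: 1977326743 multiplications (7^11, after padding to 2048x2048). Strassen reduces 8 recursive multiplications to 7 at each level.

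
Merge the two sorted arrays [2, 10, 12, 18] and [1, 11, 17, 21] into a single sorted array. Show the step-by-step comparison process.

Merging process:

Compare 2 vs 1: take 1 from right. Merged: [1]
Compare 2 vs 11: take 2 from left. Merged: [1, 2]
Compare 10 vs 11: take 10 from left. Merged: [1, 2, 10]
Compare 12 vs 11: take 11 from right. Merged: [1, 2, 10, 11]
Compare 12 vs 17: take 12 from left. Merged: [1, 2, 10, 11, 12]
Compare 18 vs 17: take 17 from right. Merged: [1, 2, 10, 11, 12, 17]
Compare 18 vs 21: take 18 from left. Merged: [1, 2, 10, 11, 12, 17, 18]
Append remaining from right: [21]. Merged: [1, 2, 10, 11, 12, 17, 18, 21]

Final merged array: [1, 2, 10, 11, 12, 17, 18, 21]
Total comparisons: 7

The merged array is [1, 2, 10, 11, 12, 17, 18, 21], requiring 7 comparisons. The merge step runs in O(n) time where n is the total number of elements.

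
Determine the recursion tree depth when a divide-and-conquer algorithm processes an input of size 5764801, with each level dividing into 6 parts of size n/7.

For divide and conquer with division factor 7:

Problem sizes at each level:
Level 0: 5764801
Level 1: 823543
Level 2: 117649
Level 3: 16807
Level 4: 2401
Level 5: 343
Level 6: 49
Level 7: 7
Level 8: 1

The root is level 0 and the size-1 base case is level 8 (the tree spans levels 0 through 8, i.e. 9 levels counting the root), so the depth is the number of divisions: log_7(5764801) = 8

The recursion tree depth is log_7(5764801) = 8. At each level, the problem size is divided by 7, so it takes 8 divisions to reduce to a base case of size 1. The algorithm makes 6 recursive calls at each level.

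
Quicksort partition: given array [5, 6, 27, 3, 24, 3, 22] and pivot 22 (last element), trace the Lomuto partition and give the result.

Lomuto partition with pivot = 22:

Initial array: [5, 6, 27, 3, 24, 3, 22]

arr[0]=5 <= 22: swap with position 0, array becomes [5, 6, 27, 3, 24, 3, 22]
arr[1]=6 <= 22: swap with position 1, array becomes [5, 6, 27, 3, 24, 3, 22]
arr[2]=27 > 22: no swap
arr[3]=3 <= 22: swap with position 2, array becomes [5, 6, 3, 27, 24, 3, 22]
arr[4]=24 > 22: no swap
arr[5]=3 <= 22: swap with position 3, array becomes [5, 6, 3, 3, 24, 27, 22]

Place pivot at position 4: [5, 6, 3, 3, 22, 27, 24]
Pivot position: 4

After partitioning with pivot 22, the array becomes [5, 6, 3, 3, 22, 27, 24]. The pivot is placed at index 4. All elements to the left of the pivot are <= 22, and all elements to the right are > 22.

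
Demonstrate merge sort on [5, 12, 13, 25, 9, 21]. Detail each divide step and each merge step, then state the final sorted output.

Merge sort trace:

Split: [5, 12, 13, 25, 9, 21] -> [5, 12, 13] and [25, 9, 21]
  Split: [5, 12, 13] -> [5] and [12, 13]
    Split: [12, 13] -> [12] and [13]
    Merge: [12] + [13] -> [12, 13]
  Merge: [5] + [12, 13] -> [5, 12, 13]
  Split: [25, 9, 21] -> [25] and [9, 21]
    Split: [9, 21] -> [9] and [21]
    Merge: [9] + [21] -> [9, 21]
  Merge: [25] + [9, 21] -> [9, 21, 25]
Merge: [5, 12, 13] + [9, 21, 25] -> [5, 9, 12, 13, 21, 25]

Final sorted array: [5, 9, 12, 13, 21, 25]

The merge sort proceeds by recursively splitting the array and merging sorted halves.
After all merges, the sorted array is [5, 9, 12, 13, 21, 25].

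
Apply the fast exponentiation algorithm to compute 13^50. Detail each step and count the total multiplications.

Computing 13^50 by squaring (build up from 13^1; each line after the first costs one multiplication):

13^1 = 13
13^2 = (13^1)^2 = 13^2 = 169
13^3 = 13 * 13^2 = 13 * 169 = 2197
13^6 = (13^3)^2 = 2197^2 = 4826809
13^12 = (13^6)^2 = 4826809^2 = 23298085122481
13^24 = (13^12)^2 = 23298085122481^2 = 542800770374370512771595361
13^25 = 13 * 13^24 = 13 * 542800770374370512771595361 = 7056410014866816666030739693
13^50 = (13^25)^2 = 7056410014866816666030739693^2 = 49792922297912707801714181535533618316401192004725734249

Result: 49792922297912707801714181535533618316401192004725734249
Multiplications needed: 7 (7 lines after 13^1)

13^50 = 49792922297912707801714181535533618316401192004725734249. Using exponentiation by squaring, this requires 7 multiplications. The key idea: if the exponent is even, square the half-power; if odd, multiply by the base once.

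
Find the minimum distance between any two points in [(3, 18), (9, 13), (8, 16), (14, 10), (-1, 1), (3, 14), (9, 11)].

Computing all pairwise distances among 7 points:

d((3, 18), (9, 13)) = 7.8102
d((3, 18), (8, 16)) = 5.3852
d((3, 18), (14, 10)) = 13.6015
d((3, 18), (-1, 1)) = 17.4642
d((3, 18), (3, 14)) = 4.0
d((3, 18), (9, 11)) = 9.2195
d((9, 13), (8, 16)) = 3.1623
d((9, 13), (14, 10)) = 5.831
d((9, 13), (-1, 1)) = 15.6205
d((9, 13), (3, 14)) = 6.0828
d((9, 13), (9, 11)) = 2.0 <-- minimum
d((8, 16), (14, 10)) = 8.4853
d((8, 16), (-1, 1)) = 17.4929
d((8, 16), (3, 14)) = 5.3852
d((8, 16), (9, 11)) = 5.099
d((14, 10), (-1, 1)) = 17.4929
d((14, 10), (3, 14)) = 11.7047
d((14, 10), (9, 11)) = 5.099
d((-1, 1), (3, 14)) = 13.6015
d((-1, 1), (9, 11)) = 14.1421
d((3, 14), (9, 11)) = 6.7082

Closest pair: (9, 13) and (9, 11) with distance 2.0

The closest pair is (9, 13) and (9, 11) with Euclidean distance 2.0. For 7 points, brute-force pairwise comparison is shown above. For large n, the divide-and-conquer algorithm (sort by x, recurse on halves, check the dividing strip) achieves O(n log n).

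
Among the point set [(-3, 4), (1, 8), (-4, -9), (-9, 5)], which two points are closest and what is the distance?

Computing all pairwise distances among 4 points:

d((-3, 4), (1, 8)) = 5.6569 <-- minimum
d((-3, 4), (-4, -9)) = 13.0384
d((-3, 4), (-9, 5)) = 6.0828
d((1, 8), (-4, -9)) = 17.72
d((1, 8), (-9, 5)) = 10.4403
d((-4, -9), (-9, 5)) = 14.8661

Closest pair: (-3, 4) and (1, 8) with distance 5.6569

The closest pair is (-3, 4) and (1, 8) with Euclidean distance 5.6569. For 4 points, brute-force pairwise comparison is shown above. For large n, the divide-and-conquer algorithm (sort by x, recurse on halves, check the dividing strip) achieves O(n log n).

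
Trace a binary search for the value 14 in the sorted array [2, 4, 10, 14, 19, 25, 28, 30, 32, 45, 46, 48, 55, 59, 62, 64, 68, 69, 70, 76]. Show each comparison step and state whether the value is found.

Binary search for 14 in [2, 4, 10, 14, 19, 25, 28, 30, 32, 45, 46, 48, 55, 59, 62, 64, 68, 69, 70, 76]:

lo=0, hi=19, mid=9, arr[mid]=45 -> 45 > 14, search left half
lo=0, hi=8, mid=4, arr[mid]=19 -> 19 > 14, search left half
lo=0, hi=3, mid=1, arr[mid]=4 -> 4 < 14, search right half
lo=2, hi=3, mid=2, arr[mid]=10 -> 10 < 14, search right half
lo=3, hi=3, mid=3, arr[mid]=14 -> Found target at index 3!

Binary search finds 14 at index 3 after 5 comparisons. The search repeatedly halves the search space by comparing with the middle element.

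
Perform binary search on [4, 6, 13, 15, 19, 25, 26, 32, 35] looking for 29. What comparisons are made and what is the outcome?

Binary search for 29 in [4, 6, 13, 15, 19, 25, 26, 32, 35]:

lo=0, hi=8, mid=4, arr[mid]=19 -> 19 < 29, search right half
lo=5, hi=8, mid=6, arr[mid]=26 -> 26 < 29, search right half
lo=7, hi=8, mid=7, arr[mid]=32 -> 32 > 29, search left half
lo=7 > hi=6, target 29 not found

Binary search determines that 29 is not in the array after 3 comparisons. The search space was exhausted without finding the target.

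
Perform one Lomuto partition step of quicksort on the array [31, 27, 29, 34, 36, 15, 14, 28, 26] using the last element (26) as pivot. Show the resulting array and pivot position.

Lomuto partition with pivot = 26:

Initial array: [31, 27, 29, 34, 36, 15, 14, 28, 26]

arr[0]=31 > 26: no swap
arr[1]=27 > 26: no swap
arr[2]=29 > 26: no swap
arr[3]=34 > 26: no swap
arr[4]=36 > 26: no swap
arr[5]=15 <= 26: swap with position 0, array becomes [15, 27, 29, 34, 36, 31, 14, 28, 26]
arr[6]=14 <= 26: swap with position 1, array becomes [15, 14, 29, 34, 36, 31, 27, 28, 26]
arr[7]=28 > 26: no swap

Place pivot at position 2: [15, 14, 26, 34, 36, 31, 27, 28, 29]
Pivot position: 2

After partitioning with pivot 26, the array becomes [15, 14, 26, 34, 36, 31, 27, 28, 29]. The pivot is placed at index 2. All elements to the left of the pivot are <= 26, and all elements to the right are > 26.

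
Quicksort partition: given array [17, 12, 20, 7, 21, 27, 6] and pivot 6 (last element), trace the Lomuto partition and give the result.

Lomuto partition with pivot = 6:

Initial array: [17, 12, 20, 7, 21, 27, 6]

arr[0]=17 > 6: no swap
arr[1]=12 > 6: no swap
arr[2]=20 > 6: no swap
arr[3]=7 > 6: no swap
arr[4]=21 > 6: no swap
arr[5]=27 > 6: no swap

Place pivot at position 0: [6, 12, 20, 7, 21, 27, 17]
Pivot position: 0

After partitioning with pivot 6, the array becomes [6, 12, 20, 7, 21, 27, 17]. The pivot is placed at index 0. All elements to the left of the pivot are <= 6, and all elements to the right are > 6.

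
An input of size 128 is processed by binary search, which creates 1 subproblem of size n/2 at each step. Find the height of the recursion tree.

For divide and conquer with division factor 2:

Problem sizes at each level:
Level 0: 128
Level 1: 64
Level 2: 32
Level 3: 16
Level 4: 8
Level 5: 4
Level 6: 2
Level 7: 1

The root is level 0 and the size-1 base case is level 7 (the tree spans levels 0 through 7, i.e. 8 levels counting the root), so the depth is the number of divisions: log_2(128) = 7

The recursion tree depth is log_2(128) = 7. At each level, the problem size is divided by 2, so it takes 7 divisions to reduce to a base case of size 1. The algorithm makes 1 recursive call at each level.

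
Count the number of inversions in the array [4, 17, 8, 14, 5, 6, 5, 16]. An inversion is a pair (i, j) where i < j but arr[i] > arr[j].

Finding inversions in [4, 17, 8, 14, 5, 6, 5, 16]:

(1, 2): arr[1]=17 > arr[2]=8
(1, 3): arr[1]=17 > arr[3]=14
(1, 4): arr[1]=17 > arr[4]=5
(1, 5): arr[1]=17 > arr[5]=6
(1, 6): arr[1]=17 > arr[6]=5
(1, 7): arr[1]=17 > arr[7]=16
(2, 4): arr[2]=8 > arr[4]=5
(2, 5): arr[2]=8 > arr[5]=6
(2, 6): arr[2]=8 > arr[6]=5
(3, 4): arr[3]=14 > arr[4]=5
(3, 5): arr[3]=14 > arr[5]=6
(3, 6): arr[3]=14 > arr[6]=5
(5, 6): arr[5]=6 > arr[6]=5

Total inversions: 13

The array has 13 inversion(s): (1,2), (1,3), (1,4), (1,5), (1,6), (1,7), (2,4), (2,5), (2,6), (3,4), (3,5), (3,6), (5,6). Each pair (i,j) satisfies i < j and arr[i] > arr[j].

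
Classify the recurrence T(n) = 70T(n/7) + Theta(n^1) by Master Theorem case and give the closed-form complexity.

Master Theorem for T(n) = 70T(n/7) + O(n^1):

a = 70, b = 7, c = 1
log_b(a) = log_7(70) = 2.1833

Case 1: c = 1 < log_7(70) = 2.1833
T(n) = O(n^(log_7 70))

For T(n) = 70T(n/7) + O(n^1): log_7(70) = 2.1833. This is Case 1 of the Master Theorem (c < log_b(a), work dominated by leaves), giving O(n^(log_7 70)).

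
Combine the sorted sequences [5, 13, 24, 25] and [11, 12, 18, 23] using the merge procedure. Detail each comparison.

Merging process:

Compare 5 vs 11: take 5 from left. Merged: [5]
Compare 13 vs 11: take 11 from right. Merged: [5, 11]
Compare 13 vs 12: take 12 from right. Merged: [5, 11, 12]
Compare 13 vs 18: take 13 from left. Merged: [5, 11, 12, 13]
Compare 24 vs 18: take 18 from right. Merged: [5, 11, 12, 13, 18]
Compare 24 vs 23: take 23 from right. Merged: [5, 11, 12, 13, 18, 23]
Append remaining from left: [24, 25]. Merged: [5, 11, 12, 13, 18, 23, 24, 25]

Final merged array: [5, 11, 12, 13, 18, 23, 24, 25]
Total comparisons: 6

The merged array is [5, 11, 12, 13, 18, 23, 24, 25], requiring 6 comparisons. The merge step runs in O(n) time where n is the total number of elements.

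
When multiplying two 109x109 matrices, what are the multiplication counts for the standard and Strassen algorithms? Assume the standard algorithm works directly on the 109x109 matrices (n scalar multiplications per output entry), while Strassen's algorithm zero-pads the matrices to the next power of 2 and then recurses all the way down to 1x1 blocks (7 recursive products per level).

Matrix multiplication for 109x109 matrices:

Strassen's algorithm requires power-of-2 dimensions. Pad 109x109 to 128x128 (next power of 2).

Standard algorithm: 109^3 = 1295029 multiplications
Strassen's algorithm: 7^(log2(128)) = 7^7 = 823543 multiplications
Savings: 1295029 - 823543 = 471486 multiplications

Standard: 1295029 multiplications (109^3). Strassen: 823543 multiplications (7^7, after padding to 128x128). Strassen reduces 8 recursive multiplications to 7 at each level.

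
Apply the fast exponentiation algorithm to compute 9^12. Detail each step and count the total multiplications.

Computing 9^12 by squaring (build up from 9^1; each line after the first costs one multiplication):

9^1 = 9
9^2 = (9^1)^2 = 9^2 = 81
9^3 = 9 * 9^2 = 9 * 81 = 729
9^6 = (9^3)^2 = 729^2 = 531441
9^12 = (9^6)^2 = 531441^2 = 282429536481

Result: 282429536481
Multiplications needed: 4 (4 lines after 9^1)

9^12 = 282429536481. Using exponentiation by squaring, this requires 4 multiplications. The key idea: if the exponent is even, square the half-power; if odd, multiply by the base once.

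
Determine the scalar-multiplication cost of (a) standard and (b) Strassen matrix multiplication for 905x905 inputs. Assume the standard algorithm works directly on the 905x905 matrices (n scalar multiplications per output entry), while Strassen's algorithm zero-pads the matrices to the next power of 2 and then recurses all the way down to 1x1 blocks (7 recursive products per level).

Matrix multiplication for 905x905 matrices:

Strassen's algorithm requires power-of-2 dimensions. Pad 905x905 to 1024x1024 (next power of 2).

Standard algorithm: 905^3 = 741217625 multiplications
Strassen's algorithm: 7^(log2(1024)) = 7^10 = 282475249 multiplications
Savings: 741217625 - 282475249 = 458742376 multiplications

Standard: 741217625 multiplications (905^3). Strassen: 282475249 multiplications (7^10, after padding to 1024x1024). Strassen reduces 8 recursive multiplications to 7 at each level.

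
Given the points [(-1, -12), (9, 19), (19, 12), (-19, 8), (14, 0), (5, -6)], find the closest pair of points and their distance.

Computing all pairwise distances among 6 points:

d((-1, -12), (9, 19)) = 32.573
d((-1, -12), (19, 12)) = 31.241
d((-1, -12), (-19, 8)) = 26.9072
d((-1, -12), (14, 0)) = 19.2094
d((-1, -12), (5, -6)) = 8.4853 <-- minimum
d((9, 19), (19, 12)) = 12.2066
d((9, 19), (-19, 8)) = 30.0832
d((9, 19), (14, 0)) = 19.6469
d((9, 19), (5, -6)) = 25.318
d((19, 12), (-19, 8)) = 38.2099
d((19, 12), (14, 0)) = 13.0
d((19, 12), (5, -6)) = 22.8035
d((-19, 8), (14, 0)) = 33.9559
d((-19, 8), (5, -6)) = 27.7849
d((14, 0), (5, -6)) = 10.8167

Closest pair: (-1, -12) and (5, -6) with distance 8.4853

The closest pair is (-1, -12) and (5, -6) with Euclidean distance 8.4853. For 6 points, brute-force pairwise comparison is shown above. For large n, the divide-and-conquer algorithm (sort by x, recurse on halves, check the dividing strip) achieves O(n log n).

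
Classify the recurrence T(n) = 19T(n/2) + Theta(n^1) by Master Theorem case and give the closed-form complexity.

Master Theorem for T(n) = 19T(n/2) + O(n^1):

a = 19, b = 2, c = 1
log_b(a) = log_2(19) = 4.2479

Case 1: c = 1 < log_2(19) = 4.2479
T(n) = O(n^(log_2 19))

For T(n) = 19T(n/2) + O(n^1): log_2(19) = 4.2479. This is Case 1 of the Master Theorem (c < log_b(a), work dominated by leaves), giving O(n^(log_2 19)).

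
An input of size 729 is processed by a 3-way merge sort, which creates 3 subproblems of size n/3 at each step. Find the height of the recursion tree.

For divide and conquer with division factor 3:

Problem sizes at each level:
Level 0: 729
Level 1: 243
Level 2: 81
Level 3: 27
Level 4: 9
Level 5: 3
Level 6: 1

The root is level 0 and the size-1 base case is level 6 (the tree spans levels 0 through 6, i.e. 7 levels counting the root), so the depth is the number of divisions: log_3(729) = 6

The recursion tree depth is log_3(729) = 6. At each level, the problem size is divided by 3, so it takes 6 divisions to reduce to a base case of size 1. The algorithm makes 3 recursive calls at each level.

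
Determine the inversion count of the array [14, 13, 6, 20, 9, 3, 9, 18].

Finding inversions in [14, 13, 6, 20, 9, 3, 9, 18]:

(0, 1): arr[0]=14 > arr[1]=13
(0, 2): arr[0]=14 > arr[2]=6
(0, 4): arr[0]=14 > arr[4]=9
(0, 5): arr[0]=14 > arr[5]=3
(0, 6): arr[0]=14 > arr[6]=9
(1, 2): arr[1]=13 > arr[2]=6
(1, 4): arr[1]=13 > arr[4]=9
(1, 5): arr[1]=13 > arr[5]=3
(1, 6): arr[1]=13 > arr[6]=9
(2, 5): arr[2]=6 > arr[5]=3
(3, 4): arr[3]=20 > arr[4]=9
(3, 5): arr[3]=20 > arr[5]=3
(3, 6): arr[3]=20 > arr[6]=9
(3, 7): arr[3]=20 > arr[7]=18
(4, 5): arr[4]=9 > arr[5]=3

Total inversions: 15

The array has 15 inversion(s): (0,1), (0,2), (0,4), (0,5), (0,6), (1,2), (1,4), (1,5), (1,6), (2,5), (3,4), (3,5), (3,6), (3,7), (4,5). Each pair (i,j) satisfies i < j and arr[i] > arr[j].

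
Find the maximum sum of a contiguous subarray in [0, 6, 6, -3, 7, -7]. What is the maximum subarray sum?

Using Kadane's algorithm on [0, 6, 6, -3, 7, -7]:

Scanning through the array:
Position 1 (value 6): max_ending_here = 6, max_so_far = 6
Position 2 (value 6): max_ending_here = 12, max_so_far = 12
Position 3 (value -3): max_ending_here = 9, max_so_far = 12
Position 4 (value 7): max_ending_here = 16, max_so_far = 16
Position 5 (value -7): max_ending_here = 9, max_so_far = 16

Maximum subarray: [0, 6, 6, -3, 7]
Maximum sum: 16

The maximum subarray is [0, 6, 6, -3, 7] with sum 16. This subarray runs from index 0 to index 4.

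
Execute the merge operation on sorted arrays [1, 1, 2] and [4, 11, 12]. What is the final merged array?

Merging process:

Compare 1 vs 4: take 1 from left. Merged: [1]
Compare 1 vs 4: take 1 from left. Merged: [1, 1]
Compare 2 vs 4: take 2 from left. Merged: [1, 1, 2]
Append remaining from right: [4, 11, 12]. Merged: [1, 1, 2, 4, 11, 12]

Final merged array: [1, 1, 2, 4, 11, 12]
Total comparisons: 3

The merged array is [1, 1, 2, 4, 11, 12], requiring 3 comparisons. The merge step runs in O(n) time where n is the total number of elements.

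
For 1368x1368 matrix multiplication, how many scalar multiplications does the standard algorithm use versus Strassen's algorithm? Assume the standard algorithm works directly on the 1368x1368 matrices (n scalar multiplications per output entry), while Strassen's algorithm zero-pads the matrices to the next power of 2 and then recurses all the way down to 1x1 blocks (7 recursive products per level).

Matrix multiplication for 1368x1368 matrices:

Strassen's algorithm requires power-of-2 dimensions. Pad 1368x1368 to 2048x2048 (next power of 2).

Standard algorithm: 1368^3 = 2560108032 multiplications
Strassen's algorithm: 7^(log2(2048)) = 7^11 = 1977326743 multiplications
Savings: 2560108032 - 1977326743 = 582781289 multiplications

Standard: 2560108032 multiplications (1368^3). Strassen: 1977326743 multiplications (7^11, after padding to 2048x2048). Strassen reduces 8 recursive multiplications to 7 at each level.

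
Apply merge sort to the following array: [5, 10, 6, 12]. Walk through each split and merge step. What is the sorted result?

Merge sort trace:

Split: [5, 10, 6, 12] -> [5, 10] and [6, 12]
  Split: [5, 10] -> [5] and [10]
  Merge: [5] + [10] -> [5, 10]
  Split: [6, 12] -> [6] and [12]
  Merge: [6] + [12] -> [6, 12]
Merge: [5, 10] + [6, 12] -> [5, 6, 10, 12]

Final sorted array: [5, 6, 10, 12]

The merge sort proceeds by recursively splitting the array and merging sorted halves.
After all merges, the sorted array is [5, 6, 10, 12].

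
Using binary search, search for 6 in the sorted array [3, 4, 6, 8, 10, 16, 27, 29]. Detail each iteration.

Binary search for 6 in [3, 4, 6, 8, 10, 16, 27, 29]:

lo=0, hi=7, mid=3, arr[mid]=8 -> 8 > 6, search left half
lo=0, hi=2, mid=1, arr[mid]=4 -> 4 < 6, search right half
lo=2, hi=2, mid=2, arr[mid]=6 -> Found target at index 2!

Binary search finds 6 at index 2 after 3 comparisons. The search repeatedly halves the search space by comparing with the middle element.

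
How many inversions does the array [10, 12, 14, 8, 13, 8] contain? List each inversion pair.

Finding inversions in [10, 12, 14, 8, 13, 8]:

(0, 3): arr[0]=10 > arr[3]=8
(0, 5): arr[0]=10 > arr[5]=8
(1, 3): arr[1]=12 > arr[3]=8
(1, 5): arr[1]=12 > arr[5]=8
(2, 3): arr[2]=14 > arr[3]=8
(2, 4): arr[2]=14 > arr[4]=13
(2, 5): arr[2]=14 > arr[5]=8
(4, 5): arr[4]=13 > arr[5]=8

Total inversions: 8

The array has 8 inversion(s): (0,3), (0,5), (1,3), (1,5), (2,3), (2,4), (2,5), (4,5). Each pair (i,j) satisfies i < j and arr[i] > arr[j].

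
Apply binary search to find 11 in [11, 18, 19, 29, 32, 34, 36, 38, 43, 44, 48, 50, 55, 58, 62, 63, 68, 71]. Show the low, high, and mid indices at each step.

Binary search for 11 in [11, 18, 19, 29, 32, 34, 36, 38, 43, 44, 48, 50, 55, 58, 62, 63, 68, 71]:

lo=0, hi=17, mid=8, arr[mid]=43 -> 43 > 11, search left half
lo=0, hi=7, mid=3, arr[mid]=29 -> 29 > 11, search left half
lo=0, hi=2, mid=1, arr[mid]=18 -> 18 > 11, search left half
lo=0, hi=0, mid=0, arr[mid]=11 -> Found target at index 0!

Binary search finds 11 at index 0 after 4 comparisons. The search repeatedly halves the search space by comparing with the middle element.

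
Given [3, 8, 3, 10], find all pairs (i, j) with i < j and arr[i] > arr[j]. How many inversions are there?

Finding inversions in [3, 8, 3, 10]:

(1, 2): arr[1]=8 > arr[2]=3

Total inversions: 1

The array has 1 inversion(s): (1,2). Each pair (i,j) satisfies i < j and arr[i] > arr[j].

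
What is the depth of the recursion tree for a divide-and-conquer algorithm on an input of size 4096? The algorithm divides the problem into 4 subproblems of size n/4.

For divide and conquer with division factor 4:

Problem sizes at each level:
Level 0: 4096
Level 1: 1024
Level 2: 256
Level 3: 64
Level 4: 16
Level 5: 4
Level 6: 1

The root is level 0 and the size-1 base case is level 6 (the tree spans levels 0 through 6, i.e. 7 levels counting the root), so the depth is the number of divisions: log_4(4096) = 6

The recursion tree depth is log_4(4096) = 6. At each level, the problem size is divided by 4, so it takes 6 divisions to reduce to a base case of size 1. The algorithm makes 4 recursive calls at each level.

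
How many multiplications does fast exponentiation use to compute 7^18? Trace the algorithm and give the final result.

Computing 7^18 by squaring (build up from 7^1; each line after the first costs one multiplication):

7^1 = 7
7^2 = (7^1)^2 = 7^2 = 49
7^4 = (7^2)^2 = 49^2 = 2401
7^8 = (7^4)^2 = 2401^2 = 5764801
7^9 = 7 * 7^8 = 7 * 5764801 = 40353607
7^18 = (7^9)^2 = 40353607^2 = 1628413597910449

Result: 1628413597910449
Multiplications needed: 5 (5 lines after 7^1)

7^18 = 1628413597910449. Using exponentiation by squaring, this requires 5 multiplications. The key idea: if the exponent is even, square the half-power; if odd, multiply by the base once.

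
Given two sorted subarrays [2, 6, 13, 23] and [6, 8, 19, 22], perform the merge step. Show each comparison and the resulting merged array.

Merging process:

Compare 2 vs 6: take 2 from left. Merged: [2]
Compare 6 vs 6: take 6 from left. Merged: [2, 6]
Compare 13 vs 6: take 6 from right. Merged: [2, 6, 6]
Compare 13 vs 8: take 8 from right. Merged: [2, 6, 6, 8]
Compare 13 vs 19: take 13 from left. Merged: [2, 6, 6, 8, 13]
Compare 23 vs 19: take 19 from right. Merged: [2, 6, 6, 8, 13, 19]
Compare 23 vs 22: take 22 from right. Merged: [2, 6, 6, 8, 13, 19, 22]
Append remaining from left: [23]. Merged: [2, 6, 6, 8, 13, 19, 22, 23]

Final merged array: [2, 6, 6, 8, 13, 19, 22, 23]
Total comparisons: 7

The merged array is [2, 6, 6, 8, 13, 19, 22, 23], requiring 7 comparisons. The merge step runs in O(n) time where n is the total number of elements.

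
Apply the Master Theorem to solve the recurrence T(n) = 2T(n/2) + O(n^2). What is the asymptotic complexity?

Master Theorem for T(n) = 2T(n/2) + O(n^2):

a = 2, b = 2, c = 2
log_b(a) = log_2(2) = 1.0000

Case 3: c = 2 > log_2(2) = 1.0000
T(n) = O(n^2) = O(n^2)

For T(n) = 2T(n/2) + O(n^2): log_2(2) = 1.0000. This is Case 3 of the Master Theorem (c > log_b(a), work dominated by root), giving O(n^2).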